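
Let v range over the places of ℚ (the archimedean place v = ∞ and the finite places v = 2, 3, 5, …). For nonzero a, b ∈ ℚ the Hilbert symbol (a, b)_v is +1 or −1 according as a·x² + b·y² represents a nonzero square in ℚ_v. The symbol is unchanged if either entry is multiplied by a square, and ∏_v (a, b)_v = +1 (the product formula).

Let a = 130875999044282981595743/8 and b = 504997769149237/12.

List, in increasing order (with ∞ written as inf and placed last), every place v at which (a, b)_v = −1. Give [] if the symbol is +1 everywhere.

[2, 7]

Mod squares: a ≡ 79534, b ≡ 399. Check v ∈ {∞, 2, 3, 7, 13, 19, 23}.
v=∞: 79534 > 0 and 399 > 0  ⇒  (a,b)_∞ = +1.
v=13: a=13^3·(≡6), b=13^2·(≡10) mod 13; (6|13)=-1, (10|13)=+1; (−1)^{3·2·6}·(-1)^2·(+1)^3 = +1.
v=19: a=19^5·(≡11), b=19^3·(≡13) mod 19; (11|19)=+1, (13|19)=-1; (−1)^{5·3·9}·(+1)^3·(-1)^5 = +1.
v=7: a=7^11·(≡4), b=7^7·(≡2) mod 7; (4|7)=+1, (2|7)=+1; (−1)^{11·7·3}·(+1)^7·(+1)^11 = -1.
v=2: v_2(a)=-3, v_2(b)=-2; units ≡ 7, 7 (mod 8); ε·ε+αω+βω = 1·1+-3·0+-2·0 ≡ 1  ⇒  (a,b)_2 = -1.
v=23: a=23^3·(≡18), b=23^2·(≡9) mod 23; (18|23)=+1, (9|23)=+1; (−1)^{3·2·11}·(+1)^2·(+1)^3 = +1.
v=3: a=3^0·(≡1), b=3^-1·(≡1) mod 3; (1|3)=+1, (1|3)=+1; (−1)^{0·-1·1}·(+1)^-1·(+1)^0 = +1.
|Ram(79534, 399)| = 2, even; anisotropic at {2, 7}.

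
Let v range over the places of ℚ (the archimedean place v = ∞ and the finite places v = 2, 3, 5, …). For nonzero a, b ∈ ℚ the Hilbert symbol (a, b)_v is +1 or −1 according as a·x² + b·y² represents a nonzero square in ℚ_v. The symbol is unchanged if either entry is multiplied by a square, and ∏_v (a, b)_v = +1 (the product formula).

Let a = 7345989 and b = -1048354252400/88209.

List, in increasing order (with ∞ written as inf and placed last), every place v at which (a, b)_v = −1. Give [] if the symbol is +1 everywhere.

Mod squares: a ≡ 2261, b ≡ -119. Check v ∈ {∞, 2, 3, 5, 7, 11, 13, 17, 19}.
v=11: a=11^0·(≡2), b=11^-2·(≡6) mod 11; (2|11)=-1, (6|11)=-1; (−1)^{0·-2·5}·(-1)^-2·(-1)^0 = +1.
v=17: a=17^1·(≡11), b=17^1·(≡3) mod 17; (11|17)=-1, (3|17)=-1; (−1)^{1·1·8}·(-1)^1·(-1)^1 = +1.
v=2: v_2(a)=0, v_2(b)=4; units ≡ 5, 1 (mod 8); ε·ε+αω+βω = 0·0+0·0+4·1 ≡ 0  ⇒  (a,b)_2 = +1.
v=5: a=5^0·(≡4), b=5^2·(≡1) mod 5; (4|5)=+1, (1|5)=+1; (−1)^{0·2·2}·(+1)^2·(+1)^0 = +1.
v=∞: 2261 > 0 and -119 < 0  ⇒  (a,b)_∞ = +1.
v=3: a=3^2·(≡2), b=3^-6·(≡1) mod 3; (2|3)=-1, (1|3)=+1; (−1)^{2·-6·1}·(-1)^-6·(+1)^2 = +1.
v=19: a=19^3·(≡7), b=19^4·(≡13) mod 19; (7|19)=+1, (13|19)=-1; (−1)^{3·4·9}·(+1)^4·(-1)^3 = -1.
v=7: a=7^1·(≡1), b=7^1·(≡4) mod 7; (1|7)=+1, (4|7)=+1; (−1)^{1·1·3}·(+1)^1·(+1)^1 = -1.
v=13: a=13^0·(≡1), b=13^2·(≡7) mod 13; (1|13)=+1, (7|13)=-1; (−1)^{0·2·6}·(+1)^2·(-1)^0 = +1.
|Ram(2261, -119)| = 2, even; anisotropic at {7, 19}.

[7, 19]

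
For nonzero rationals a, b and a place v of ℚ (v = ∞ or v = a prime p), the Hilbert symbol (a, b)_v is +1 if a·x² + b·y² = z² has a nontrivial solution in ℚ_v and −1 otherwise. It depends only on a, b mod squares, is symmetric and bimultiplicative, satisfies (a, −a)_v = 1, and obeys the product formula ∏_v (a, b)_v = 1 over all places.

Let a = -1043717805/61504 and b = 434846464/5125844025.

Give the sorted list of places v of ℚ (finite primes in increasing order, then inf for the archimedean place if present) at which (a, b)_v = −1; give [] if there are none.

Mod squares: a ≡ -76245, b ≡ 19. Check v ∈ {∞, 2, 3, 5, 13, 17, 19, 23, 31, 37, 43}.
v=43: a=43^0·(≡12), b=43^-2·(≡30) mod 43; (12|43)=-1, (30|43)=-1; (−1)^{0·-2·21}·(-1)^-2·(-1)^0 = +1.
v=2: v_2(a)=-6, v_2(b)=8; units ≡ 3, 3 (mod 8); ε·ε+αω+βω = 1·1+-6·1+8·1 ≡ 1  ⇒  (a,b)_2 = -1.
v=13: a=13^3·(≡7), b=13^2·(≡6) mod 13; (7|13)=-1, (6|13)=-1; (−1)^{3·2·6}·(-1)^2·(-1)^3 = -1.
v=23: a=23^1·(≡17), b=23^2·(≡17) mod 23; (17|23)=-1, (17|23)=-1; (−1)^{1·2·11}·(-1)^2·(-1)^1 = -1.
v=3: a=3^5·(≡1), b=3^-4·(≡1) mod 3; (1|3)=+1, (1|3)=+1; (−1)^{5·-4·1}·(+1)^-4·(+1)^5 = +1.
v=5: a=5^1·(≡1), b=5^-2·(≡4) mod 5; (1|5)=+1, (4|5)=+1; (−1)^{1·-2·2}·(+1)^-2·(+1)^1 = +1.
v=∞: -76245 < 0 and 19 > 0  ⇒  (a,b)_∞ = +1.
v=17: a=17^1·(≡11), b=17^0·(≡1) mod 17; (11|17)=-1, (1|17)=+1; (−1)^{1·0·8}·(-1)^0·(+1)^1 = +1.
v=37: a=37^0·(≡21), b=37^-2·(≡19) mod 37; (21|37)=+1, (19|37)=-1; (−1)^{0·-2·18}·(+1)^-2·(-1)^0 = +1.
v=31: a=31^-2·(≡11), b=31^0·(≡5) mod 31; (11|31)=-1, (5|31)=+1; (−1)^{-2·0·15}·(-1)^0·(+1)^-2 = +1.
v=19: a=19^0·(≡18), b=19^1·(≡6) mod 19; (18|19)=-1, (6|19)=+1; (−1)^{0·1·9}·(-1)^1·(+1)^0 = -1.
(-76245, 19 / ℚ) ramifies at {2, 13, 19, 23}: a division algebra.

[2, 13, 19, 23]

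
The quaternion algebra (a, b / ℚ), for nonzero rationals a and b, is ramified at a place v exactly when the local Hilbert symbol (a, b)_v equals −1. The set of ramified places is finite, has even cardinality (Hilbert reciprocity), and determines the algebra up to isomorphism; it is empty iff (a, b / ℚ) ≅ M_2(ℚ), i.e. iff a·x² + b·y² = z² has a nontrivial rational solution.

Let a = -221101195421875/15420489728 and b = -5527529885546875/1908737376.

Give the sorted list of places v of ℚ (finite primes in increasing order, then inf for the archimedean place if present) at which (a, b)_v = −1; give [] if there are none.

[2, 17, 23, inf]

(a, b) ≡ (-28934, -86802) mod (ℚ^×)²; places V = {2, 3, 5, 7, 13, 17, 23, 37, 43, ∞}.
(a,b)_13: α=0, u≡9; β=-2, v≡10 (mod 13); (9|13)=+1, (10|13)=+1; sign (−1)^0·+1^-2·+1^0 = +1.
(a,b)_43: α=2, u≡22; β=2, v≡11 (mod 43); (22|43)=-1, (11|43)=+1; sign (−1)^0·-1^2·+1^2 = +1.
(a,b)_17: α=1, u≡16; β=1, v≡3 (mod 17); (16|17)=+1, (3|17)=-1; sign (−1)^0·+1^1·-1^1 = -1.
(a,b)_3: α=0, u≡1; β=-1, v≡1 (mod 3); (1|3)=+1, (1|3)=+1; sign (−1)^0·+1^-1·+1^0 = +1.
(a,b)_23: α=3, u≡15; β=3, v≡14 (mod 23); (15|23)=-1, (14|23)=-1; sign (−1)^1·-1^3·-1^3 = -1.
(a,b)_7: α=-6, u≡2; β=-6, v≡5 (mod 7); (2|7)=+1, (5|7)=-1; sign (−1)^0·+1^-6·-1^-6 = +1.
(a,b)_∞: sgn(-28934)=−, sgn(-86802)=−, so -1.
(a,b)_2: α=-17, β=-5; u≡5, v≡7 (mod 8); ε(u)ε(v)=0·1, αω(v)=-17·0, βω(u)=-5·1; sum ≡ 1  ⇒  -1.
(a,b)_37: α=1, u≡18; β=1, v≡6 (mod 37); (18|37)=-1, (6|37)=-1; sign (−1)^0·-1^1·-1^1 = +1.
(a,b)_5: α=6, u≡1; β=8, v≡3 (mod 5); (1|5)=+1, (3|5)=-1; sign (−1)^0·+1^8·-1^6 = +1.
Ram(-28934, -86802) = {2, 17, 23, ∞}; no ℚ_2-point on the conic.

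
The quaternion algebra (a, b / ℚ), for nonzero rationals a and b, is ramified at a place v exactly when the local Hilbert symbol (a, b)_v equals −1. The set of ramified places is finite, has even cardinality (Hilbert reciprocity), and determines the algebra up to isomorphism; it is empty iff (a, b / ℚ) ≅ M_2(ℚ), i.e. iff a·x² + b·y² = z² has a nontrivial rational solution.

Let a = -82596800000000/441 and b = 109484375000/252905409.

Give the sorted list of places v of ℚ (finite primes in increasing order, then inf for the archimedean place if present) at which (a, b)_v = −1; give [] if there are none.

(a, b) ≡ (-143, 1430) mod (ℚ^×)²; places V = {2, 3, 5, 7, 11, 13, 19, 31, ∞}.
(a,b)_7: α=-2, u≡4; β=2, v≡4 (mod 7); (4|7)=+1, (4|7)=+1; sign (−1)^0·+1^2·+1^-2 = +1.
(a,b)_2: α=12, β=3; u≡1, v≡3 (mod 8); ε(u)ε(v)=0·1, αω(v)=12·1, βω(u)=3·0; sum ≡ 0  ⇒  +1.
(a,b)_31: α=0, u≡23; β=-2, v≡7 (mod 31); (23|31)=-1, (7|31)=+1; sign (−1)^0·-1^-2·+1^0 = +1.
(a,b)_11: α=1, u≡9; β=1, v≡3 (mod 11); (9|11)=+1, (3|11)=+1; sign (−1)^1·+1^1·+1^1 = -1.
(a,b)_19: α=2, u≡4; β=-2, v≡6 (mod 19); (4|19)=+1, (6|19)=+1; sign (−1)^0·+1^-2·+1^2 = +1.
(a,b)_13: α=1, u≡6; β=1, v≡2 (mod 13); (6|13)=-1, (2|13)=-1; sign (−1)^0·-1^1·-1^1 = +1.
(a,b)_3: α=-2, u≡1; β=-6, v≡2 (mod 3); (1|3)=+1, (2|3)=-1; sign (−1)^0·+1^-6·-1^-2 = +1.
(a,b)_∞: sgn(-143)=−, sgn(1430)=+, so +1.
(a,b)_5: α=8, u≡2; β=9, v≡4 (mod 5); (2|5)=-1, (4|5)=+1; sign (−1)^0·-1^9·+1^8 = -1.
(-143, 1430 / ℚ) ramifies at {5, 11}: a division algebra.

[5, 11]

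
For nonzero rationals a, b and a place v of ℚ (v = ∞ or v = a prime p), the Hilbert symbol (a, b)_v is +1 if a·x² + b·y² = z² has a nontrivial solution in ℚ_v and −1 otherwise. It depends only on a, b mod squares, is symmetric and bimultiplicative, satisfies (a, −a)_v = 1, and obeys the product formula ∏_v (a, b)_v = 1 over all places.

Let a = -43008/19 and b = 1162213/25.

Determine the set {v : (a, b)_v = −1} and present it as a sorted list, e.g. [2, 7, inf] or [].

Mod squares: a ≡ -798, b ≡ 13. Check v ∈ {∞, 2, 3, 5, 7, 13, 19, 23}.
v=23: a=23^0·(≡11), b=23^2·(≡6) mod 23; (11|23)=-1, (6|23)=+1; (−1)^{0·2·11}·(-1)^2·(+1)^0 = +1.
v=2: v_2(a)=11, v_2(b)=0; units ≡ 1, 5 (mod 8); ε·ε+αω+βω = 0·0+11·1+0·0 ≡ 1  ⇒  (a,b)_2 = -1.
v=19: a=19^-1·(≡8), b=19^0·(≡13) mod 19; (8|19)=-1, (13|19)=-1; (−1)^{-1·0·9}·(-1)^0·(-1)^-1 = -1.
v=13: a=13^0·(≡8), b=13^3·(≡4) mod 13; (8|13)=-1, (4|13)=+1; (−1)^{0·3·6}·(-1)^3·(+1)^0 = -1.
v=5: a=5^0·(≡3), b=5^-2·(≡3) mod 5; (3|5)=-1, (3|5)=-1; (−1)^{0·-2·2}·(-1)^-2·(-1)^0 = +1.
v=∞: -798 < 0 and 13 > 0  ⇒  (a,b)_∞ = +1.
v=7: a=7^1·(≡6), b=7^0·(≡6) mod 7; (6|7)=-1, (6|7)=-1; (−1)^{1·0·3}·(-1)^0·(-1)^1 = -1.
v=3: a=3^1·(≡1), b=3^0·(≡1) mod 3; (1|3)=+1, (1|3)=+1; (−1)^{1·0·1}·(+1)^0·(+1)^1 = +1.
Ram(-798, 13) = {2, 7, 13, 19}; no ℚ_2-point on the conic.

[2, 7, 13, 19]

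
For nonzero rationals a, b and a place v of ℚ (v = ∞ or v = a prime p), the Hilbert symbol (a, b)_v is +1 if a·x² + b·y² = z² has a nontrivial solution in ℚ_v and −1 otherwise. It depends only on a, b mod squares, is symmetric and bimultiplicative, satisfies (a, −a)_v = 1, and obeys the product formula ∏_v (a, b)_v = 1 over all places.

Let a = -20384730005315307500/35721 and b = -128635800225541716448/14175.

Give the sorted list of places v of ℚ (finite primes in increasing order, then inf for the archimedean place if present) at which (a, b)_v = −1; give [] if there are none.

Mod squares: a ≡ -321563, b ≡ -2219427826. Check v ∈ {∞, 2, 3, 5, 7, 11, 17, 19, 23, 29, 31, 41}.
v=31: a=31^1·(≡12), b=31^1·(≡22) mod 31; (12|31)=-1, (22|31)=-1; (−1)^{1·1·15}·(-1)^1·(-1)^1 = -1.
v=∞: -321563 < 0 and -2219427826 < 0  ⇒  (a,b)_∞ = -1.
v=23: a=23^1·(≡8), b=23^1·(≡3) mod 23; (8|23)=+1, (3|23)=+1; (−1)^{1·1·11}·(+1)^1·(+1)^1 = -1.
v=7: a=7^-2·(≡6), b=7^-1·(≡1) mod 7; (6|7)=-1, (1|7)=+1; (−1)^{-2·-1·3}·(-1)^-1·(+1)^-2 = -1.
v=3: a=3^-6·(≡1), b=3^-4·(≡2) mod 3; (1|3)=+1, (2|3)=-1; (−1)^{-6·-4·1}·(+1)^-4·(-1)^-6 = +1.
v=29: a=29^2·(≡19), b=29^3·(≡12) mod 29; (19|29)=-1, (12|29)=-1; (−1)^{2·3·14}·(-1)^3·(-1)^2 = -1.
v=2: v_2(a)=2, v_2(b)=5; units ≡ 5, 7 (mod 8); ε·ε+αω+βω = 0·1+2·0+5·1 ≡ 1  ⇒  (a,b)_2 = -1.
v=19: a=19^2·(≡15), b=19^2·(≡3) mod 19; (15|19)=-1, (3|19)=-1; (−1)^{2·2·9}·(-1)^2·(-1)^2 = +1.
v=17: a=17^4·(≡4), b=17^5·(≡9) mod 17; (4|17)=+1, (9|17)=+1; (−1)^{4·5·8}·(+1)^5·(+1)^4 = +1.
v=5: a=5^4·(≡3), b=5^-2·(≡1) mod 5; (3|5)=-1, (1|5)=+1; (−1)^{4·-2·2}·(-1)^-2·(+1)^4 = +1.
v=11: a=11^1·(≡9), b=11^1·(≡5) mod 11; (9|11)=+1, (5|11)=+1; (−1)^{1·1·5}·(+1)^1·(+1)^1 = -1.
v=41: a=41^1·(≡30), b=41^1·(≡8) mod 41; (30|41)=-1, (8|41)=+1; (−1)^{1·1·20}·(-1)^1·(+1)^1 = -1.
|Ram(-321563, -2219427826)| = 8, even; anisotropic at {2, 7, 11, 23, 29, 31, 41, ∞}.

[2, 7, 11, 23, 29, 31, 41, inf]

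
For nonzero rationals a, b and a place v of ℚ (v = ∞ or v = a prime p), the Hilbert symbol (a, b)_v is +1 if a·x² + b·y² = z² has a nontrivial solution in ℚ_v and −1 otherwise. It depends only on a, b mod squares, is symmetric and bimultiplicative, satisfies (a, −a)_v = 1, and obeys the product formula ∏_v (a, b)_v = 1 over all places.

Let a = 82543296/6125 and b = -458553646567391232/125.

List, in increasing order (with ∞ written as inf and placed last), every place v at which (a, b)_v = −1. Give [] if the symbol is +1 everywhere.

[5, 11, 13, 19]

Mod squares: a ≡ 53295, b ≡ -692835. Check v ∈ {∞, 2, 3, 5, 7, 11, 13, 17, 19}.
v=∞: 53295 > 0 and -692835 < 0  ⇒  (a,b)_∞ = +1.
v=17: a=17^1·(≡10), b=17^3·(≡14) mod 17; (10|17)=-1, (14|17)=-1; (−1)^{1·3·8}·(-1)^3·(-1)^1 = +1.
v=7: a=7^-2·(≡4), b=7^0·(≡4) mod 7; (4|7)=+1, (4|7)=+1; (−1)^{-2·0·3}·(+1)^0·(+1)^-2 = +1.
v=2: v_2(a)=6, v_2(b)=18; units ≡ 7, 5 (mod 8); ε·ε+αω+βω = 1·0+6·1+18·0 ≡ 0  ⇒  (a,b)_2 = +1.
v=5: a=5^-3·(≡4), b=5^-3·(≡3) mod 5; (4|5)=+1, (3|5)=-1; (−1)^{-3·-3·2}·(+1)^-3·(-1)^-3 = -1.
v=19: a=19^1·(≡13), b=19^3·(≡18) mod 19; (13|19)=-1, (18|19)=-1; (−1)^{1·3·9}·(-1)^3·(-1)^1 = -1.
v=11: a=11^3·(≡1), b=11^3·(≡9) mod 11; (1|11)=+1, (9|11)=+1; (−1)^{3·3·5}·(+1)^3·(+1)^3 = -1.
v=3: a=3^1·(≡2), b=3^1·(≡1) mod 3; (2|3)=-1, (1|3)=+1; (−1)^{1·1·1}·(-1)^1·(+1)^1 = +1.
v=13: a=13^0·(≡2), b=13^1·(≡11) mod 13; (2|13)=-1, (11|13)=-1; (−1)^{0·1·6}·(-1)^1·(-1)^0 = -1.
|Ram(53295, -692835)| = 4, even; anisotropic at {5, 11, 13, 19}.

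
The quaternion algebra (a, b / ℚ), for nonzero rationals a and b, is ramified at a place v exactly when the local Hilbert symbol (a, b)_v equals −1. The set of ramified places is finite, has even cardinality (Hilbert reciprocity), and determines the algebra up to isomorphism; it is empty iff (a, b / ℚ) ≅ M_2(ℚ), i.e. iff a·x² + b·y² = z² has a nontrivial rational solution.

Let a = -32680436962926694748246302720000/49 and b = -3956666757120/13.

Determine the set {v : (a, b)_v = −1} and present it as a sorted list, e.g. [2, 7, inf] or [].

[5, 17, 23, inf]

(a, b) ≡ (-7843, -2637635) mod (ℚ^×)²; places V = {2, 3, 5, 7, 11, 13, 17, 23, 31, ∞}.
(a,b)_31: α=3, u≡24; β=1, v≡16 (mod 31); (24|31)=-1, (16|31)=+1; sign (−1)^1·-1^1·+1^3 = +1.
(a,b)_∞: sgn(-7843)=−, sgn(-2637635)=−, so -1.
(a,b)_11: α=5, u≡2; β=1, v≡3 (mod 11); (2|11)=-1, (3|11)=+1; sign (−1)^1·-1^1·+1^5 = +1.
(a,b)_13: α=2, u≡3; β=-1, v≡1 (mod 13); (3|13)=+1, (1|13)=+1; sign (−1)^0·+1^-1·+1^2 = +1.
(a,b)_3: α=0, u≡2; β=2, v≡1 (mod 3); (2|3)=-1, (1|3)=+1; sign (−1)^0·-1^2·+1^0 = +1.
(a,b)_5: α=4, u≡2; β=1, v≡2 (mod 5); (2|5)=-1, (2|5)=-1; sign (−1)^0·-1^1·-1^4 = -1.
(a,b)_7: α=-2, u≡4; β=1, v≡5 (mod 7); (4|7)=+1, (5|7)=-1; sign (−1)^0·+1^1·-1^-2 = +1.
(a,b)_17: α=2, u≡5; β=1, v≡4 (mod 17); (5|17)=-1, (4|17)=+1; sign (−1)^0·-1^1·+1^2 = -1.
(a,b)_23: α=7, u≡4; β=2, v≡17 (mod 23); (4|23)=+1, (17|23)=-1; sign (−1)^0·+1^2·-1^7 = -1.
(a,b)_2: α=16, β=12; u≡5, v≡5 (mod 8); ε(u)ε(v)=0·0, αω(v)=16·1, βω(u)=12·1; sum ≡ 0  ⇒  +1.
(-7843, -2637635 / ℚ) ramifies at {5, 17, 23, ∞}: a division algebra.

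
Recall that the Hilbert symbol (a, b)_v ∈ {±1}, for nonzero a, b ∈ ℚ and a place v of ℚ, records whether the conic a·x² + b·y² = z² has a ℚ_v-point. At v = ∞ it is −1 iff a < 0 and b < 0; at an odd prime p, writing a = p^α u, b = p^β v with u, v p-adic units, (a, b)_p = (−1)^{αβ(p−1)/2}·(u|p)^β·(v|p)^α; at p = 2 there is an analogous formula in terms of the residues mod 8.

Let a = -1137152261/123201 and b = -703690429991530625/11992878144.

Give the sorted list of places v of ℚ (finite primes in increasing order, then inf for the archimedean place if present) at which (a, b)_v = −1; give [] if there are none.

Mod squares: a ≡ -24149, b ≡ -41. Check v ∈ {∞, 2, 3, 5, 7, 13, 19, 31, 41}.
v=41: a=41^1·(≡7), b=41^3·(≡23) mod 41; (7|41)=-1, (23|41)=+1; (−1)^{1·3·20}·(-1)^3·(+1)^1 = -1.
v=19: a=19^1·(≡18), b=19^2·(≡1) mod 19; (18|19)=-1, (1|19)=+1; (−1)^{1·2·9}·(-1)^2·(+1)^1 = +1.
v=5: a=5^0·(≡4), b=5^4·(≡4) mod 5; (4|5)=+1, (4|5)=+1; (−1)^{0·4·2}·(+1)^4·(+1)^0 = +1.
v=3: a=3^-6·(≡1), b=3^-8·(≡1) mod 3; (1|3)=+1, (1|3)=+1; (−1)^{-6·-8·1}·(+1)^-8·(+1)^-6 = +1.
v=31: a=31^3·(≡3), b=31^4·(≡26) mod 31; (3|31)=-1, (26|31)=-1; (−1)^{3·4·15}·(-1)^4·(-1)^3 = -1.
v=13: a=13^-2·(≡2), b=13^-4·(≡8) mod 13; (2|13)=-1, (8|13)=-1; (−1)^{-2·-4·6}·(-1)^-4·(-1)^-2 = +1.
v=∞: -24149 < 0 and -41 < 0  ⇒  (a,b)_∞ = -1.
v=2: v_2(a)=0, v_2(b)=-6; units ≡ 3, 7 (mod 8); ε·ε+αω+βω = 1·1+0·0+-6·1 ≡ 1  ⇒  (a,b)_2 = -1.
v=7: a=7^2·(≡2), b=7^2·(≡2) mod 7; (2|7)=+1, (2|7)=+1; (−1)^{2·2·3}·(+1)^2·(+1)^2 = +1.
|Ram(-24149, -41)| = 4, even; anisotropic at {2, 31, 41, ∞}.

[2, 31, 41, inf]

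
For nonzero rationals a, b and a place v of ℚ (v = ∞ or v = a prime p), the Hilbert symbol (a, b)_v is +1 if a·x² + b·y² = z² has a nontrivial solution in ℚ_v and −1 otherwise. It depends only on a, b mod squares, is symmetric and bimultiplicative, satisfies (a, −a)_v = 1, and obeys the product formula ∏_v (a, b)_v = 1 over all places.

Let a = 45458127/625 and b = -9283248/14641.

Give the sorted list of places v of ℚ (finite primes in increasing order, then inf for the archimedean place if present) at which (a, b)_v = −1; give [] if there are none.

Mod squares: a ≡ 247, b ≡ -7163. Check v ∈ {∞, 2, 3, 5, 11, 13, 19, 29}.
v=13: a=13^3·(≡8), b=13^1·(≡11) mod 13; (8|13)=-1, (11|13)=-1; (−1)^{3·1·6}·(-1)^1·(-1)^3 = +1.
v=19: a=19^1·(≡2), b=19^1·(≡8) mod 19; (2|19)=-1, (8|19)=-1; (−1)^{1·1·9}·(-1)^1·(-1)^1 = -1.
v=5: a=5^-4·(≡2), b=5^0·(≡2) mod 5; (2|5)=-1, (2|5)=-1; (−1)^{-4·0·2}·(-1)^0·(-1)^-4 = +1.
v=∞: 247 > 0 and -7163 < 0  ⇒  (a,b)_∞ = +1.
v=29: a=29^0·(≡12), b=29^1·(≡17) mod 29; (12|29)=-1, (17|29)=-1; (−1)^{0·1·14}·(-1)^1·(-1)^0 = -1.
v=3: a=3^2·(≡1), b=3^4·(≡1) mod 3; (1|3)=+1, (1|3)=+1; (−1)^{2·4·1}·(+1)^4·(+1)^2 = +1.
v=2: v_2(a)=0, v_2(b)=4; units ≡ 7, 5 (mod 8); ε·ε+αω+βω = 1·0+0·1+4·0 ≡ 0  ⇒  (a,b)_2 = +1.
v=11: a=11^2·(≡9), b=11^-4·(≡4) mod 11; (9|11)=+1, (4|11)=+1; (−1)^{2·-4·5}·(+1)^-4·(+1)^2 = +1.
Ram(247, -7163) = {19, 29}; no ℚ_19-point on the conic.

[19, 29]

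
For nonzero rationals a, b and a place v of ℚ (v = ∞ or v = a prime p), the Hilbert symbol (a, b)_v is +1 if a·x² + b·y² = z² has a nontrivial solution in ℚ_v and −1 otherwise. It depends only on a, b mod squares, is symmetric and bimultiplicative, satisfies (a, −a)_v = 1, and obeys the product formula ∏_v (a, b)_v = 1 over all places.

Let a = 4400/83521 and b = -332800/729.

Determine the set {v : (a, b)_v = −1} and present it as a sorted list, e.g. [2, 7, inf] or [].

Mod squares: a ≡ 11, b ≡ -13. Check v ∈ {∞, 2, 3, 5, 11, 13, 17}.
v=∞: 11 > 0 and -13 < 0  ⇒  (a,b)_∞ = +1.
v=3: a=3^0·(≡2), b=3^-6·(≡2) mod 3; (2|3)=-1, (2|3)=-1; (−1)^{0·-6·1}·(-1)^-6·(-1)^0 = +1.
v=11: a=11^1·(≡9), b=11^0·(≡9) mod 11; (9|11)=+1, (9|11)=+1; (−1)^{1·0·5}·(+1)^0·(+1)^1 = +1.
v=5: a=5^2·(≡1), b=5^2·(≡2) mod 5; (1|5)=+1, (2|5)=-1; (−1)^{2·2·2}·(+1)^2·(-1)^2 = +1.
v=17: a=17^-4·(≡14), b=17^0·(≡4) mod 17; (14|17)=-1, (4|17)=+1; (−1)^{-4·0·8}·(-1)^0·(+1)^-4 = +1.
v=2: v_2(a)=4, v_2(b)=10; units ≡ 3, 3 (mod 8); ε·ε+αω+βω = 1·1+4·1+10·1 ≡ 1  ⇒  (a,b)_2 = -1.
v=13: a=13^0·(≡5), b=13^1·(≡10) mod 13; (5|13)=-1, (10|13)=+1; (−1)^{0·1·6}·(-1)^1·(+1)^0 = -1.
|Ram(11, -13)| = 2, even; anisotropic at {2, 13}.

[2, 13]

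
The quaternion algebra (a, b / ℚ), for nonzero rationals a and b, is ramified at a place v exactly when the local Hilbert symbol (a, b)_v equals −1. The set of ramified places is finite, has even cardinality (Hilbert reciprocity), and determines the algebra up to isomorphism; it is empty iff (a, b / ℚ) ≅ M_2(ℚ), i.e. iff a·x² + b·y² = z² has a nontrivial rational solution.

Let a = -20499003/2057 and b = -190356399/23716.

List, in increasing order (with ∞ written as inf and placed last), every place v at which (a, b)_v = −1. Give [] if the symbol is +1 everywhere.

(a, b) ≡ (-790211, -1271) mod (ℚ^×)²; places V = {2, 3, 7, 11, 17, 23, 31, 41, 43, 47, ∞}.
(a,b)_3: α=2, u≡1; β=4, v≡1 (mod 3); (1|3)=+1, (1|3)=+1; sign (−1)^0·+1^4·+1^2 = +1.
(a,b)_31: α=0, u≡8; β=1, v≡13 (mod 31); (8|31)=+1, (13|31)=-1; sign (−1)^0·+1^1·-1^0 = +1.
(a,b)_2: α=0, β=-2; u≡5, v≡1 (mod 8); ε(u)ε(v)=0·0, αω(v)=0·0, βω(u)=-2·1; sum ≡ 0  ⇒  +1.
(a,b)_7: α=2, u≡6; β=-2, v≡5 (mod 7); (6|7)=-1, (5|7)=-1; sign (−1)^0·-1^-2·-1^2 = +1.
(a,b)_23: α=1, u≡15; β=0, v≡14 (mod 23); (15|23)=-1, (14|23)=-1; sign (−1)^0·-1^0·-1^1 = -1.
(a,b)_47: α=1, u≡46; β=0, v≡35 (mod 47); (46|47)=-1, (35|47)=-1; sign (−1)^0·-1^0·-1^1 = -1.
(a,b)_∞: sgn(-790211)=−, sgn(-1271)=−, so -1.
(a,b)_11: α=-2, u≡6; β=-2, v≡1 (mod 11); (6|11)=-1, (1|11)=+1; sign (−1)^0·-1^-2·+1^-2 = +1.
(a,b)_41: α=0, u≡37; β=1, v≡16 (mod 41); (37|41)=+1, (16|41)=+1; sign (−1)^0·+1^1·+1^0 = +1.
(a,b)_43: α=1, u≡34; β=2, v≡37 (mod 43); (34|43)=-1, (37|43)=-1; sign (−1)^0·-1^2·-1^1 = -1.
(a,b)_17: α=-1, u≡11; β=0, v≡13 (mod 17); (11|17)=-1, (13|17)=+1; sign (−1)^0·-1^0·+1^-1 = +1.
|Ram(-790211, -1271)| = 4, even; anisotropic at {23, 43, 47, ∞}.

[23, 43, 47, inf]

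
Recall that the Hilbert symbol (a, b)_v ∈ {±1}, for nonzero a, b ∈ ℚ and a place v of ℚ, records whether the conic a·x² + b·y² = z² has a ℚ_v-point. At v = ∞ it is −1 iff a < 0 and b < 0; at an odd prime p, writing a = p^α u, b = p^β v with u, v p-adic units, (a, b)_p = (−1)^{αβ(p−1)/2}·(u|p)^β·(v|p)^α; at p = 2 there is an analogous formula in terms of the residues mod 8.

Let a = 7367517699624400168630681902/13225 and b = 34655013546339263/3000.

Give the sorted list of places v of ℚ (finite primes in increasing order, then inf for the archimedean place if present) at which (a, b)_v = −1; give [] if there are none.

Mod squares: a ≡ 15022, b ≡ 8610. Check v ∈ {∞, 2, 3, 5, 7, 11, 13, 19, 23, 29, 31, 37, 41}.
v=7: a=7^3·(≡2), b=7^5·(≡6) mod 7; (2|7)=+1, (6|7)=-1; (−1)^{3·5·3}·(+1)^5·(-1)^3 = +1.
v=2: v_2(a)=1, v_2(b)=-3; units ≡ 7, 1 (mod 8); ε·ε+αω+βω = 1·0+1·0+-3·0 ≡ 0  ⇒  (a,b)_2 = +1.
v=31: a=31^2·(≡28), b=31^0·(≡11) mod 31; (28|31)=+1, (11|31)=-1; (−1)^{2·0·15}·(+1)^0·(-1)^2 = +1.
v=∞: 15022 > 0 and 8610 > 0  ⇒  (a,b)_∞ = +1.
v=13: a=13^2·(≡2), b=13^0·(≡9) mod 13; (2|13)=-1, (9|13)=+1; (−1)^{2·0·6}·(-1)^0·(+1)^2 = +1.
v=19: a=19^2·(≡3), b=19^2·(≡2) mod 19; (3|19)=-1, (2|19)=-1; (−1)^{2·2·9}·(-1)^2·(-1)^2 = +1.
v=37: a=37^3·(≡36), b=37^2·(≡33) mod 37; (36|37)=+1, (33|37)=+1; (−1)^{3·2·18}·(+1)^2·(+1)^3 = +1.
v=29: a=29^3·(≡1), b=29^2·(≡18) mod 29; (1|29)=+1, (18|29)=-1; (−1)^{3·2·14}·(+1)^2·(-1)^3 = -1.
v=41: a=41^2·(≡18), b=41^1·(≡33) mod 41; (18|41)=+1, (33|41)=+1; (−1)^{2·1·20}·(+1)^1·(+1)^2 = +1.
v=3: a=3^6·(≡1), b=3^-1·(≡2) mod 3; (1|3)=+1, (2|3)=-1; (−1)^{6·-1·1}·(+1)^-1·(-1)^6 = +1.
v=23: a=23^-2·(≡16), b=23^0·(≡9) mod 23; (16|23)=+1, (9|23)=+1; (−1)^{-2·0·11}·(+1)^0·(+1)^-2 = +1.
v=11: a=11^2·(≡10), b=11^2·(≡6) mod 11; (10|11)=-1, (6|11)=-1; (−1)^{2·2·5}·(-1)^2·(-1)^2 = +1.
v=5: a=5^-2·(≡3), b=5^-3·(≡2) mod 5; (3|5)=-1, (2|5)=-1; (−1)^{-2·-3·2}·(-1)^-3·(-1)^-2 = -1.
|Ram(15022, 8610)| = 2, even; anisotropic at {5, 29}.

[5, 29]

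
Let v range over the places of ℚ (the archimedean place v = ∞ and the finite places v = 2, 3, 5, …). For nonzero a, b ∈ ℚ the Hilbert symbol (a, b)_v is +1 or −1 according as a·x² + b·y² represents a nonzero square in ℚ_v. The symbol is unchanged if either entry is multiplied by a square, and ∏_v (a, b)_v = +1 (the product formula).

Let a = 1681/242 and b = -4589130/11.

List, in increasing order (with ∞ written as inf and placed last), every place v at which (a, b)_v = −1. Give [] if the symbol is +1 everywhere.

[3, 5, 11, 13]

(a, b) ≡ (2, -30030) mod (ℚ^×)²; places V = {2, 3, 5, 7, 11, 13, 41, ∞}.
(a,b)_∞: sgn(2)=+, sgn(-30030)=−, so +1.
(a,b)_3: α=0, u≡2; β=1, v≡1 (mod 3); (2|3)=-1, (1|3)=+1; sign (−1)^0·-1^1·+1^0 = -1.
(a,b)_41: α=2, u≡10; β=2, v≡9 (mod 41); (10|41)=+1, (9|41)=+1; sign (−1)^0·+1^2·+1^2 = +1.
(a,b)_11: α=-2, u≡10; β=-1, v≡4 (mod 11); (10|11)=-1, (4|11)=+1; sign (−1)^0·-1^-1·+1^-2 = -1.
(a,b)_2: α=-1, β=1; u≡1, v≡1 (mod 8); ε(u)ε(v)=0·0, αω(v)=-1·0, βω(u)=1·0; sum ≡ 0  ⇒  +1.
(a,b)_7: α=0, u≡2; β=1, v≡4 (mod 7); (2|7)=+1, (4|7)=+1; sign (−1)^0·+1^1·+1^0 = +1.
(a,b)_13: α=0, u≡7; β=1, v≡4 (mod 13); (7|13)=-1, (4|13)=+1; sign (−1)^0·-1^1·+1^0 = -1.
(a,b)_5: α=0, u≡3; β=1, v≡4 (mod 5); (3|5)=-1, (4|5)=+1; sign (−1)^0·-1^1·+1^0 = -1.
(2, -30030 / ℚ) ramifies at {3, 5, 11, 13}: a division algebra.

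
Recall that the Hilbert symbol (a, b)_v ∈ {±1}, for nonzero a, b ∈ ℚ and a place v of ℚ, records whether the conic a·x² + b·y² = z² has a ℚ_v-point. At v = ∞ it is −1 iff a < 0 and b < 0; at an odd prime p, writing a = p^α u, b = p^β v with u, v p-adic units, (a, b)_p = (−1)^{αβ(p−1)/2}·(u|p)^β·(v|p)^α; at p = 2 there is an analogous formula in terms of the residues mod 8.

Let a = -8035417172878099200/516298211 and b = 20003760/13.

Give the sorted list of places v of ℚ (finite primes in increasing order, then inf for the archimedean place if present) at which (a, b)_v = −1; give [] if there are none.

(a, b) ≡ (-33, 455) mod (ℚ^×)²; places V = {2, 3, 5, 7, 11, 13, 17, 31, 47, ∞}.
(a,b)_7: α=6, u≡1; β=3, v≡4 (mod 7); (1|7)=+1, (4|7)=+1; sign (−1)^0·+1^3·+1^6 = +1.
(a,b)_5: α=2, u≡2; β=1, v≡4 (mod 5); (2|5)=-1, (4|5)=+1; sign (−1)^0·-1^1·+1^2 = -1.
(a,b)_11: α=-1, u≡6; β=0, v≡9 (mod 11); (6|11)=-1, (9|11)=+1; sign (−1)^0·-1^0·+1^-1 = +1.
(a,b)_3: α=7, u≡1; β=6, v≡2 (mod 3); (1|3)=+1, (2|3)=-1; sign (−1)^0·+1^6·-1^7 = -1.
(a,b)_47: α=4, u≡3; β=0, v≡25 (mod 47); (3|47)=+1, (25|47)=+1; sign (−1)^0·+1^0·+1^4 = +1.
(a,b)_13: α=-2, u≡2; β=-1, v≡10 (mod 13); (2|13)=-1, (10|13)=+1; sign (−1)^0·-1^-1·+1^-2 = -1.
(a,b)_17: α=-2, u≡8; β=0, v≡1 (mod 17); (8|17)=+1, (1|17)=+1; sign (−1)^0·+1^0·+1^-2 = +1.
(a,b)_31: α=-2, u≡23; β=0, v≡30 (mod 31); (23|31)=-1, (30|31)=-1; sign (−1)^0·-1^0·-1^-2 = +1.
(a,b)_2: α=8, β=4; u≡7, v≡7 (mod 8); ε(u)ε(v)=1·1, αω(v)=8·0, βω(u)=4·0; sum ≡ 1  ⇒  -1.
(a,b)_∞: sgn(-33)=−, sgn(455)=+, so +1.
Ram(-33, 455) = {2, 3, 5, 13}; no ℚ_2-point on the conic.

[2, 3, 5, 13]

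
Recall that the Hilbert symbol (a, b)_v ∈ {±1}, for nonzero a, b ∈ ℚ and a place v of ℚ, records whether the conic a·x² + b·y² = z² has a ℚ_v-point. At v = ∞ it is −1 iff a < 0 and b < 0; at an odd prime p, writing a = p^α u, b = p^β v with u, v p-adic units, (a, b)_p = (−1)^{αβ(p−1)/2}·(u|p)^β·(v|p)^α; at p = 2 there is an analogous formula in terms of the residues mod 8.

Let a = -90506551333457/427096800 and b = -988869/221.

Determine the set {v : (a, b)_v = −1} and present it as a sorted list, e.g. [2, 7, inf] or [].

(a, b) ≡ (-1326, -4641) mod (ℚ^×)²; places V = {2, 3, 5, 7, 13, 17, 31, ∞}.
(a,b)_31: α=4, u≡4; β=2, v≡14 (mod 31); (4|31)=+1, (14|31)=+1; sign (−1)^0·+1^2·+1^4 = +1.
(a,b)_2: α=-5, β=0; u≡1, v≡7 (mod 8); ε(u)ε(v)=0·1, αω(v)=-5·0, βω(u)=0·0; sum ≡ 0  ⇒  +1.
(a,b)_17: α=1, u≡10; β=-1, v≡16 (mod 17); (10|17)=-1, (16|17)=+1; sign (−1)^0·-1^-1·+1^1 = -1.
(a,b)_7: α=8, u≡4; β=3, v≡2 (mod 7); (4|7)=+1, (2|7)=+1; sign (−1)^0·+1^3·+1^8 = +1.
(a,b)_∞: sgn(-1326)=−, sgn(-4641)=−, so -1.
(a,b)_13: α=-3, u≡6; β=-1, v≡7 (mod 13); (6|13)=-1, (7|13)=-1; sign (−1)^0·-1^-1·-1^-3 = +1.
(a,b)_5: α=-2, u≡4; β=0, v≡1 (mod 5); (4|5)=+1, (1|5)=+1; sign (−1)^0·+1^0·+1^-2 = +1.
(a,b)_3: α=-5, u≡2; β=1, v≡1 (mod 3); (2|3)=-1, (1|3)=+1; sign (−1)^1·-1^1·+1^-5 = +1.
(-1326, -4641 / ℚ) ramifies at {17, ∞}: a division algebra.

[17, inf]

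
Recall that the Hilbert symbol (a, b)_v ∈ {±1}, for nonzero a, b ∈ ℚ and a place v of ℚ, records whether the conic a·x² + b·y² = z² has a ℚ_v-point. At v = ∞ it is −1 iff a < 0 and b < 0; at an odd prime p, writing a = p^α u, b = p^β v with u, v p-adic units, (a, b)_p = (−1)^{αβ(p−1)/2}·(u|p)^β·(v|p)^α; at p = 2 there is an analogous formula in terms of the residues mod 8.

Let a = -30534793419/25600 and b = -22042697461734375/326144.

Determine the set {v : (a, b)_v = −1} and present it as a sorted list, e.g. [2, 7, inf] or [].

[2, 41, 47, inf]

(a, b) ≡ (-131979, -1311206) mod (ℚ^×)²; places V = {2, 3, 5, 7, 13, 29, 37, 41, 43, 47, ∞}.
(a,b)_∞: sgn(-131979)=−, sgn(-1311206)=−, so -1.
(a,b)_47: α=0, u≡43; β=1, v≡13 (mod 47); (43|47)=-1, (13|47)=-1; sign (−1)^0·-1^1·-1^0 = -1.
(a,b)_13: α=2, u≡9; β=-1, v≡5 (mod 13); (9|13)=+1, (5|13)=-1; sign (−1)^0·+1^-1·-1^2 = +1.
(a,b)_5: α=-2, u≡4; β=6, v≡1 (mod 5); (4|5)=+1, (1|5)=+1; sign (−1)^0·+1^6·+1^-2 = +1.
(a,b)_43: α=0, u≡9; β=2, v≡15 (mod 43); (9|43)=+1, (15|43)=+1; sign (−1)^0·+1^2·+1^0 = +1.
(a,b)_41: α=1, u≡18; β=2, v≡28 (mod 41); (18|41)=+1, (28|41)=-1; sign (−1)^0·+1^2·-1^1 = -1.
(a,b)_2: α=-10, β=-9; u≡5, v≡5 (mod 8); ε(u)ε(v)=0·0, αω(v)=-10·1, βω(u)=-9·1; sum ≡ 1  ⇒  -1.
(a,b)_29: α=1, u≡21; β=1, v≡26 (mod 29); (21|29)=-1, (26|29)=-1; sign (−1)^0·-1^1·-1^1 = +1.
(a,b)_3: α=1, u≡2; β=2, v≡1 (mod 3); (2|3)=-1, (1|3)=+1; sign (−1)^0·-1^2·+1^1 = +1.
(a,b)_37: α=3, u≡14; β=1, v≡13 (mod 37); (14|37)=-1, (13|37)=-1; sign (−1)^0·-1^1·-1^3 = +1.
(a,b)_7: α=0, u≡3; β=-2, v≡6 (mod 7); (3|7)=-1, (6|7)=-1; sign (−1)^0·-1^-2·-1^0 = +1.
(-131979, -1311206 / ℚ) ramifies at {2, 41, 47, ∞}: a division algebra.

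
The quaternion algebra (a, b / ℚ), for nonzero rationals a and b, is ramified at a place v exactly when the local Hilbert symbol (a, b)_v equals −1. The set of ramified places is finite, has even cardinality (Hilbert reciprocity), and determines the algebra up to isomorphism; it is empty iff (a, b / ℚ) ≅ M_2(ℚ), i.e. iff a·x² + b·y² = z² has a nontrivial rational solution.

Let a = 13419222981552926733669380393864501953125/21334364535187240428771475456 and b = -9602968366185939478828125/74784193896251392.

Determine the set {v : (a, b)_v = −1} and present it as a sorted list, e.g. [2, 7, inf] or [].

[29, 37]

(a, b) ≡ (1189, -185) mod (ℚ^×)²; places V = {2, 3, 5, 7, 11, 29, 37, 41, 43, ∞}.
(a,b)_29: α=3, u≡14; β=2, v≡10 (mod 29); (14|29)=-1, (10|29)=-1; sign (−1)^0·-1^2·-1^3 = -1.
(a,b)_7: α=-12, u≡5; β=-6, v≡1 (mod 7); (5|7)=-1, (1|7)=+1; sign (−1)^0·-1^-6·+1^-12 = +1.
(a,b)_37: α=-2, u≡18; β=-1, v≡5 (mod 37); (18|37)=-1, (5|37)=-1; sign (−1)^0·-1^-1·-1^-2 = -1.
(a,b)_41: α=9, u≡27; β=6, v≡4 (mod 41); (27|41)=-1, (4|41)=+1; sign (−1)^0·-1^6·+1^9 = +1.
(a,b)_5: α=12, u≡4; β=7, v≡3 (mod 5); (4|5)=+1, (3|5)=-1; sign (−1)^0·+1^7·-1^12 = +1.
(a,b)_43: α=6, u≡22; β=4, v≡42 (mod 43); (22|43)=-1, (42|43)=-1; sign (−1)^0·-1^4·-1^6 = +1.
(a,b)_3: α=2, u≡1; β=2, v≡1 (mod 3); (1|3)=+1, (1|3)=+1; sign (−1)^0·+1^2·+1^2 = +1.
(a,b)_2: α=-50, β=-34; u≡5, v≡7 (mod 8); ε(u)ε(v)=0·1, αω(v)=-50·0, βω(u)=-34·1; sum ≡ 0  ⇒  +1.
(a,b)_11: α=2, u≡5; β=0, v≡8 (mod 11); (5|11)=+1, (8|11)=-1; sign (−1)^0·+1^0·-1^2 = +1.
(a,b)_∞: sgn(1189)=+, sgn(-185)=−, so +1.
Ram(1189, -185) = {29, 37}; no ℚ_29-point on the conic.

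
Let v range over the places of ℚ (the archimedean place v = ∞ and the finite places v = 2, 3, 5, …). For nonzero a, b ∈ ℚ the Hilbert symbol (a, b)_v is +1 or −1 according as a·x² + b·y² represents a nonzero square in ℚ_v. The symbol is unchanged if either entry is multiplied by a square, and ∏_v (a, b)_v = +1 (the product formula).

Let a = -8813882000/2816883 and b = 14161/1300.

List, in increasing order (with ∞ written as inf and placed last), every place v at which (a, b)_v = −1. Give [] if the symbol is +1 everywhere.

[5, 7]

Mod squares: a ≡ -4515, b ≡ 13. Check v ∈ {∞, 2, 3, 5, 7, 11, 13, 17, 19, 43}.
v=2: v_2(a)=4, v_2(b)=-2; units ≡ 5, 5 (mod 8); ε·ε+αω+βω = 0·0+4·1+-2·1 ≡ 0  ⇒  (a,b)_2 = +1.
v=5: a=5^3·(≡3), b=5^-2·(≡3) mod 5; (3|5)=-1, (3|5)=-1; (−1)^{3·-2·2}·(-1)^-2·(-1)^3 = -1.
v=17: a=17^-2·(≡14), b=17^2·(≡4) mod 17; (14|17)=-1, (4|17)=+1; (−1)^{-2·2·8}·(-1)^2·(+1)^-2 = +1.
v=13: a=13^0·(≡3), b=13^-1·(≡12) mod 13; (3|13)=+1, (12|13)=+1; (−1)^{0·-1·6}·(+1)^-1·(+1)^0 = +1.
v=3: a=3^-3·(≡1), b=3^0·(≡1) mod 3; (1|3)=+1, (1|3)=+1; (−1)^{-3·0·1}·(+1)^0·(+1)^-3 = +1.
v=19: a=19^-2·(≡1), b=19^0·(≡15) mod 19; (1|19)=+1, (15|19)=-1; (−1)^{-2·0·9}·(+1)^0·(-1)^-2 = +1.
v=7: a=7^1·(≡6), b=7^2·(≡6) mod 7; (6|7)=-1, (6|7)=-1; (−1)^{1·2·3}·(-1)^2·(-1)^1 = -1.
v=11: a=11^4·(≡10), b=11^0·(≡2) mod 11; (10|11)=-1, (2|11)=-1; (−1)^{4·0·5}·(-1)^0·(-1)^4 = +1.
v=43: a=43^1·(≡13), b=43^0·(≡10) mod 43; (13|43)=+1, (10|43)=+1; (−1)^{1·0·21}·(+1)^0·(+1)^1 = +1.
v=∞: -4515 < 0 and 13 > 0  ⇒  (a,b)_∞ = +1.
(-4515, 13 / ℚ) ramifies at {5, 7}: a division algebra.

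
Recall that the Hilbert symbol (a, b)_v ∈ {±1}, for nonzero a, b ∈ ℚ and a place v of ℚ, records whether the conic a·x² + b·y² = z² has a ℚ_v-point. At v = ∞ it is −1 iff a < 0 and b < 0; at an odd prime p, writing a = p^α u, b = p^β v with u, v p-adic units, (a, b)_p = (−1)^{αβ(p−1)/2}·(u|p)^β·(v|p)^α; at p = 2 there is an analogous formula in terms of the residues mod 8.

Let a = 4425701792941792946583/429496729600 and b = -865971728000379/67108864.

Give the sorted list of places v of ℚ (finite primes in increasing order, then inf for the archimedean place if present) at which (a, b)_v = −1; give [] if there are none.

[7, 19]

Mod squares: a ≡ 6783, b ≡ -88179. Check v ∈ {∞, 2, 3, 5, 7, 11, 13, 17, 19}.
v=2: v_2(a)=-34, v_2(b)=-26; units ≡ 7, 5 (mod 8); ε·ε+αω+βω = 1·0+-34·1+-26·0 ≡ 0  ⇒  (a,b)_2 = +1.
v=3: a=3^7·(≡2), b=3^5·(≡1) mod 3; (2|3)=-1, (1|3)=+1; (−1)^{7·5·1}·(-1)^5·(+1)^7 = +1.
v=13: a=13^4·(≡9), b=13^3·(≡9) mod 13; (9|13)=+1, (9|13)=+1; (−1)^{4·3·6}·(+1)^3·(+1)^4 = +1.
v=19: a=19^3·(≡2), b=19^1·(≡3) mod 19; (2|19)=-1, (3|19)=-1; (−1)^{3·1·9}·(-1)^1·(-1)^3 = -1.
v=7: a=7^3·(≡5), b=7^3·(≡5) mod 7; (5|7)=-1, (5|7)=-1; (−1)^{3·3·3}·(-1)^3·(-1)^3 = -1.
v=11: a=11^6·(≡7), b=11^4·(≡10) mod 11; (7|11)=-1, (10|11)=-1; (−1)^{6·4·5}·(-1)^4·(-1)^6 = +1.
v=∞: 6783 > 0 and -88179 < 0  ⇒  (a,b)_∞ = +1.
v=5: a=5^-2·(≡2), b=5^0·(≡4) mod 5; (2|5)=-1, (4|5)=+1; (−1)^{-2·0·2}·(-1)^0·(+1)^-2 = +1.
v=17: a=17^1·(≡15), b=17^1·(≡16) mod 17; (15|17)=+1, (16|17)=+1; (−1)^{1·1·8}·(+1)^1·(+1)^1 = +1.
Ram(6783, -88179) = {7, 19}; no ℚ_7-point on the conic.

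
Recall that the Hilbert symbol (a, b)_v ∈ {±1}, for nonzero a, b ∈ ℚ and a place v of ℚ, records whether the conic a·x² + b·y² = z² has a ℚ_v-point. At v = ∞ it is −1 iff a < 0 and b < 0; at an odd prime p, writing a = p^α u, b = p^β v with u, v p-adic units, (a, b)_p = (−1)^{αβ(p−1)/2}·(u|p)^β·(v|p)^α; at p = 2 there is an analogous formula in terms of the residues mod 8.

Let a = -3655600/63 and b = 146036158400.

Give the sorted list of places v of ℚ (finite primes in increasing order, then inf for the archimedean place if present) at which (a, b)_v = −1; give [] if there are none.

(a, b) ≡ (-63973, 551) mod (ℚ^×)²; places V = {2, 3, 5, 7, 11, 13, 19, 29, 37, ∞}.
(a,b)_29: α=0, u≡28; β=1, v≡8 (mod 29); (28|29)=+1, (8|29)=-1; sign (−1)^0·+1^1·-1^0 = +1.
(a,b)_∞: sgn(-63973)=−, sgn(551)=+, so +1.
(a,b)_19: α=1, u≡18; β=1, v≡14 (mod 19); (18|19)=-1, (14|19)=-1; sign (−1)^1·-1^1·-1^1 = -1.
(a,b)_5: α=2, u≡2; β=2, v≡1 (mod 5); (2|5)=-1, (1|5)=+1; sign (−1)^0·-1^2·+1^2 = +1.
(a,b)_2: α=4, β=6; u≡3, v≡7 (mod 8); ε(u)ε(v)=1·1, αω(v)=4·0, βω(u)=6·1; sum ≡ 1  ⇒  -1.
(a,b)_11: α=0, u≡1; β=2, v≡3 (mod 11); (1|11)=+1, (3|11)=+1; sign (−1)^0·+1^2·+1^0 = +1.
(a,b)_37: α=1, u≡11; β=2, v≡10 (mod 37); (11|37)=+1, (10|37)=+1; sign (−1)^0·+1^2·+1^1 = +1.
(a,b)_7: α=-1, u≡5; β=0, v≡6 (mod 7); (5|7)=-1, (6|7)=-1; sign (−1)^0·-1^0·-1^-1 = -1.
(a,b)_13: α=1, u≡5; β=0, v≡2 (mod 13); (5|13)=-1, (2|13)=-1; sign (−1)^0·-1^0·-1^1 = -1.
(a,b)_3: α=-2, u≡2; β=0, v≡2 (mod 3); (2|3)=-1, (2|3)=-1; sign (−1)^0·-1^0·-1^-2 = +1.
Ram(-63973, 551) = {2, 7, 13, 19}; no ℚ_2-point on the conic.

[2, 7, 13, 19]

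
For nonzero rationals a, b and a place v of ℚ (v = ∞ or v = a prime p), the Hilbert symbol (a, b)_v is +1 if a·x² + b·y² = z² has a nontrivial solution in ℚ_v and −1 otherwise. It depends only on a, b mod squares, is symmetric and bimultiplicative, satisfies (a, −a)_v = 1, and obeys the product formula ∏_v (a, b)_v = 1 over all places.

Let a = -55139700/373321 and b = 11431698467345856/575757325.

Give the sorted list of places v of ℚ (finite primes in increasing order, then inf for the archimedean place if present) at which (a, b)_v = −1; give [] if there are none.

Mod squares: a ≡ -93, b ≡ 17043. Check v ∈ {∞, 2, 3, 5, 7, 11, 13, 19, 23, 31, 47}.
v=19: a=19^0·(≡18), b=19^1·(≡7) mod 19; (18|19)=-1, (7|19)=+1; (−1)^{0·1·9}·(-1)^1·(+1)^0 = -1.
v=23: a=23^0·(≡5), b=23^1·(≡5) mod 23; (5|23)=-1, (5|23)=-1; (−1)^{0·1·11}·(-1)^1·(-1)^0 = -1.
v=5: a=5^2·(≡2), b=5^-2·(≡2) mod 5; (2|5)=-1, (2|5)=-1; (−1)^{2·-2·2}·(-1)^-2·(-1)^2 = +1.
v=31: a=31^1·(≡14), b=31^2·(≡12) mod 31; (14|31)=+1, (12|31)=-1; (−1)^{1·2·15}·(+1)^2·(-1)^1 = -1.
v=2: v_2(a)=2, v_2(b)=6; units ≡ 3, 3 (mod 8); ε·ε+αω+βω = 1·1+2·1+6·1 ≡ 1  ⇒  (a,b)_2 = -1.
v=13: a=13^-2·(≡5), b=13^-1·(≡11) mod 13; (5|13)=-1, (11|13)=-1; (−1)^{-2·-1·6}·(-1)^-1·(-1)^-2 = -1.
v=7: a=7^2·(≡5), b=7^4·(≡3) mod 7; (5|7)=-1, (3|7)=-1; (−1)^{2·4·3}·(-1)^4·(-1)^2 = +1.
v=3: a=3^1·(≡2), b=3^11·(≡2) mod 3; (2|3)=-1, (2|3)=-1; (−1)^{1·11·1}·(-1)^11·(-1)^1 = -1.
v=47: a=47^-2·(≡25), b=47^0·(≡44) mod 47; (25|47)=+1, (44|47)=-1; (−1)^{-2·0·23}·(+1)^0·(-1)^-2 = +1.
v=11: a=11^2·(≡10), b=11^-6·(≡3) mod 11; (10|11)=-1, (3|11)=+1; (−1)^{2·-6·5}·(-1)^-6·(+1)^2 = +1.
v=∞: -93 < 0 and 17043 > 0  ⇒  (a,b)_∞ = +1.
Ram(-93, 17043) = {2, 3, 13, 19, 23, 31}; no ℚ_2-point on the conic.

[2, 3, 13, 19, 23, 31]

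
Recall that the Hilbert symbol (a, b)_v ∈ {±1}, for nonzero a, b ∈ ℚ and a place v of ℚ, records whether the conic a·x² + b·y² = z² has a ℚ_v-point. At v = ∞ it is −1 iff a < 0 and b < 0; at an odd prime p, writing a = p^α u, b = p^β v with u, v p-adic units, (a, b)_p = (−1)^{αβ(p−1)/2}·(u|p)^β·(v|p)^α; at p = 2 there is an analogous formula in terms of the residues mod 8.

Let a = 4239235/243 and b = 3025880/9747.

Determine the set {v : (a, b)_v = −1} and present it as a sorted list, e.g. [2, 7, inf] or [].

Mod squares: a ≡ 2145, b ≡ 4290. Check v ∈ {∞, 2, 3, 5, 7, 11, 13, 19, 23}.
v=23: a=23^0·(≡1), b=23^2·(≡6) mod 23; (1|23)=+1, (6|23)=+1; (−1)^{0·2·11}·(+1)^2·(+1)^0 = +1.
v=3: a=3^-5·(≡1), b=3^-3·(≡2) mod 3; (1|3)=+1, (2|3)=-1; (−1)^{-5·-3·1}·(+1)^-3·(-1)^-5 = +1.
v=13: a=13^1·(≡9), b=13^1·(≡6) mod 13; (9|13)=+1, (6|13)=-1; (−1)^{1·1·6}·(+1)^1·(-1)^1 = -1.
v=∞: 2145 > 0 and 4290 > 0  ⇒  (a,b)_∞ = +1.
v=11: a=11^3·(≡6), b=11^1·(≡3) mod 11; (6|11)=-1, (3|11)=+1; (−1)^{3·1·5}·(-1)^1·(+1)^3 = +1.
v=7: a=7^2·(≡6), b=7^0·(≡6) mod 7; (6|7)=-1, (6|7)=-1; (−1)^{2·0·3}·(-1)^0·(-1)^2 = +1.
v=5: a=5^1·(≡4), b=5^1·(≡3) mod 5; (4|5)=+1, (3|5)=-1; (−1)^{1·1·2}·(+1)^1·(-1)^1 = -1.
v=2: v_2(a)=0, v_2(b)=3; units ≡ 1, 1 (mod 8); ε·ε+αω+βω = 0·0+0·0+3·0 ≡ 0  ⇒  (a,b)_2 = +1.
v=19: a=19^0·(≡16), b=19^-2·(≡2) mod 19; (16|19)=+1, (2|19)=-1; (−1)^{0·-2·9}·(+1)^-2·(-1)^0 = +1.
Ram(2145, 4290) = {5, 13}; no ℚ_5-point on the conic.

[5, 13]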